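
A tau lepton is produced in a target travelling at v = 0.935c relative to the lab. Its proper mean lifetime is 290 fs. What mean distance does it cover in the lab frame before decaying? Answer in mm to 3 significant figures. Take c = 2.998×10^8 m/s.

d ≈ 0.229 mm

γ = 1/√(1 − 0.935²) = 2.8197
Dilated lifetime: Δt = γτ₀ = 2.8197 × 290 fs = 817.71 fs
d = vΔt = 0.935c × 817.71 fs = 2.8031×10^8 m/s × 8.1771×10^-13 s = 0.229 mm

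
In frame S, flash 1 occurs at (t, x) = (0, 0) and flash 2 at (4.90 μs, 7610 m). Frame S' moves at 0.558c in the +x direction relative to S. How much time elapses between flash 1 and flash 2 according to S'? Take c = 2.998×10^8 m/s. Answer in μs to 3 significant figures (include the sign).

Δt' ≈ -11.2 μs

γ = 1/√(1 − 0.558²) = 1.2051
Δt' = γ(Δt − vΔx/c²) = 1.2051 × (4.90 μs − 0.558×7610 m / (2.998×10^8 m/s))
= 1.2051 × (-9.2640 μs) = -11.2 μs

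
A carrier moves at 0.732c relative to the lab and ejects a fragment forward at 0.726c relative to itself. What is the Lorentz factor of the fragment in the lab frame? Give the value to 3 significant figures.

γ ≈ 3.27

u_lab = (0.726 + 0.732)/(1 + 0.726×0.732) = 1.458/1.53143 = 0.952050
γ = 1/√(1 − 0.952050²) = 3.27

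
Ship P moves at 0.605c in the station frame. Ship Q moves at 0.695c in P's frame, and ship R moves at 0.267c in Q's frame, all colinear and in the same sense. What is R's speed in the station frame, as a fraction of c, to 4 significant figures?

Compose boost 2: (0.695 + 0.605)/(1 + 0.695×0.605) = 1.300/1.42047 = 0.915187
Compose boost 3: (0.267 + 0.915187)/(1 + 0.267×0.915187) = 1.18219/1.24435 = 0.9500

u ≈ 0.9500c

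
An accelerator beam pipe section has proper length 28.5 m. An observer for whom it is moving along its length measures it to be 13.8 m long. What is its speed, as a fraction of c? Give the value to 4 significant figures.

β ≈ 0.8750

γ = L₀/L = 28.5/13.8 = 2.06522
β = √(1 − 1/γ²) = 0.8750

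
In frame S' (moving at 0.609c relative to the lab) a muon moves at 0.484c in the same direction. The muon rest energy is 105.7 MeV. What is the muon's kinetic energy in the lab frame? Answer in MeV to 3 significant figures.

u_lab = (0.484 + 0.609)/(1 + 0.484×0.609) = 0.844175
γ = 1/√(1 − 0.844175²) = 1.8654
K = (γ − 1)m₀c² = (1.8654 − 1) × 105.7 = 0.86543 × 105.7 = 91.5 MeV

K ≈ 91.5 MeV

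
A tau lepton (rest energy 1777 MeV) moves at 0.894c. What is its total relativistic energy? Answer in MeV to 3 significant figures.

E ≈ 3970 MeV

γ = 1/√(1 − 0.894²) = 2.2318
E = γm₀c² = 2.2318 × 1777 MeV = 3970 MeV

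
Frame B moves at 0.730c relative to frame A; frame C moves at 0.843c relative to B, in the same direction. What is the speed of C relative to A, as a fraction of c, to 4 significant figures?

Compose boost 2: (0.843 + 0.730)/(1 + 0.843×0.730) = 1.573/1.61539 = 0.9738

u ≈ 0.9738c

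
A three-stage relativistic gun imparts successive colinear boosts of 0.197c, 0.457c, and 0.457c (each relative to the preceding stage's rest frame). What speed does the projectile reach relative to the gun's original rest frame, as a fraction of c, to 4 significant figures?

u ≈ 0.8295c

Compose boost 2: (0.457 + 0.197)/(1 + 0.457×0.197) = 0.6540/1.09003 = 0.599984
Compose boost 3: (0.457 + 0.599984)/(1 + 0.457×0.599984) = 1.05698/1.27419 = 0.8295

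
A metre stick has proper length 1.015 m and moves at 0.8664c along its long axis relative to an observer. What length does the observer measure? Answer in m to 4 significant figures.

γ = 1/√(1 − 0.8664²) = 2.00260
Length contraction: L = L₀/γ = 1.015/2.00260 = 0.5068 m

L ≈ 0.5068 m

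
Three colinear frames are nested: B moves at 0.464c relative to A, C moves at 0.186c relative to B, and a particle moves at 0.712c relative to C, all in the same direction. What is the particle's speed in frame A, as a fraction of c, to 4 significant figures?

Compose boost 2: (0.186 + 0.464)/(1 + 0.186×0.464) = 0.6500/1.08630 = 0.598359
Compose boost 3: (0.712 + 0.598359)/(1 + 0.712×0.598359) = 1.31036/1.42603 = 0.9189

u ≈ 0.9189c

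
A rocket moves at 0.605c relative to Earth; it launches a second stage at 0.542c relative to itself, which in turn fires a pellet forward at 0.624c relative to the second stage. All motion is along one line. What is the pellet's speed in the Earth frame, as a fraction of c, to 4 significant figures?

Compose boost 2: (0.542 + 0.605)/(1 + 0.542×0.605) = 1.147/1.32791 = 0.863763
Compose boost 3: (0.624 + 0.863763)/(1 + 0.624×0.863763) = 1.48776/1.53899 = 0.9667

u ≈ 0.9667c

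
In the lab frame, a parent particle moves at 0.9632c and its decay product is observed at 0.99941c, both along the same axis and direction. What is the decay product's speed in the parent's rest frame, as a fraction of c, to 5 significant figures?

u' ≈ 0.96900c

Inverse velocity addition: u' = (u − v)/(1 − uv/c²)
= (0.99941 − 0.9632)/(1 − 0.99941×0.9632) = 0.036210/0.03736829 = 0.96900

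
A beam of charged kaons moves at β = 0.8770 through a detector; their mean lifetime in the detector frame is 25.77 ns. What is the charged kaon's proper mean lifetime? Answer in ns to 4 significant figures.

γ = 1/√(1 − 0.8770²) = 2.08121
Proper time: τ₀ = Δt/γ = 25.77/2.08121 = 12.38 ns

τ₀ ≈ 12.38 ns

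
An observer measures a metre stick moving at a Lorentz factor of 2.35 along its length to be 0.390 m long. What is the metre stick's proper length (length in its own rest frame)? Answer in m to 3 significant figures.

γ = 2.35 (given)
L₀ = γL = 2.35 × 0.390 = 0.917 m

L₀ ≈ 0.917 m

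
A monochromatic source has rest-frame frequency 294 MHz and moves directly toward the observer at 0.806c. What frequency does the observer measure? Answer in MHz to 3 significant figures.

f_obs ≈ 897 MHz

Relativistic Doppler: f_obs = f_src √((1+β)/(1−β))
= 294 × √(1.8060/0.19400) = 294 × 3.0511 = 897 MHz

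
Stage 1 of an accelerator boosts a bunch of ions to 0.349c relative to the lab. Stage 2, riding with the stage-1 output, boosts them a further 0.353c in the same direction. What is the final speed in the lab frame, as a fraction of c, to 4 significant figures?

Compose boost 2: (0.353 + 0.349)/(1 + 0.353×0.349) = 0.7020/1.12320 = 0.6250

u ≈ 0.6250c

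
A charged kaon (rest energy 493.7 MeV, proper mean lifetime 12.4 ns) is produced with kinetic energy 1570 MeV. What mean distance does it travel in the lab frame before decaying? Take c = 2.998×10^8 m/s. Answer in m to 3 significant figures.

d ≈ 15.1 m

γ = 1 + K/(m₀c²) = 1 + 1570/493.7 = 4.1801
β = √(1 − 1/γ²) = 0.97096
Dilated lifetime: γτ₀ = 4.1801 × 12.4 ns = 51.833 ns
d = βc·γτ₀ = 0.97096 × (2.998×10^8 m/s) × 5.1833×10^-8 s = 15.1 m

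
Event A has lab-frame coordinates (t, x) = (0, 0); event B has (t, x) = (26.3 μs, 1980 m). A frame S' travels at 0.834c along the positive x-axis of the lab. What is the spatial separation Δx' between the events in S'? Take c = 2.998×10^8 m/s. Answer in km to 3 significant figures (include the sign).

Δx' ≈ -8.33 km

γ = 1/√(1 − 0.834²) = 1.8124
Δx' = γ(Δx − vΔt) = 1.8124 × (1980 m − 0.834×(2.998×10^8 m/s)×26.3×10^-6 s)
= 1.8124 × (-4595.9 m) = -8.33 km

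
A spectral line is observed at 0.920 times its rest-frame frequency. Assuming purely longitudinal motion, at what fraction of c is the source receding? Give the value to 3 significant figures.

f_obs/f_src = √((1−β)/(1+β)) = 0.920  ⇒  (1−β)/(1+β) = 0.84640
β = |1 − D²|/(1 + D²) = |1 − 0.84640|/(1 + 0.84640) = 0.0832

β ≈ 0.0832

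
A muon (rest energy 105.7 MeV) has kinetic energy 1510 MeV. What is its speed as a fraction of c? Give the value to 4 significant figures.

γ = 1 + K/(m₀c²) = 1 + 1510/105.7 = 15.2857
β = √(1 − 1/γ²) = 0.9979

β ≈ 0.9979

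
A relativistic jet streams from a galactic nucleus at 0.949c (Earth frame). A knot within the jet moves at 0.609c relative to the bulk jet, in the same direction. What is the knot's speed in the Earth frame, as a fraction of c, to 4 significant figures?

Relativistic velocity addition: u = (u' + v)/(1 + u'v/c²)
= (0.609 + 0.949)/(1 + 0.609×0.949) = 1.558/1.57794 = 0.9874

u ≈ 0.9874c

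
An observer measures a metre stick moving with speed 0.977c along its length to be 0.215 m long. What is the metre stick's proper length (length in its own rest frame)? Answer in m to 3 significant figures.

γ = 1/√(1 − 0.977²) = 4.6896
L₀ = γL = 4.6896 × 0.215 = 1.01 m

L₀ ≈ 1.01 m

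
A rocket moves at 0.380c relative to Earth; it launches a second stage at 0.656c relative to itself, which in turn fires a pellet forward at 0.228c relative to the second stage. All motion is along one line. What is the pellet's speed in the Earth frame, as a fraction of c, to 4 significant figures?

u ≈ 0.8892c

Compose boost 2: (0.656 + 0.380)/(1 + 0.656×0.380) = 1.036/1.24928 = 0.829278
Compose boost 3: (0.228 + 0.829278)/(1 + 0.228×0.829278) = 1.05728/1.18908 = 0.8892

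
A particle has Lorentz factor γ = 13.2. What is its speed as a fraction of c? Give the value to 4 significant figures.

β ≈ 0.9971

β = √(1 − 1/γ²) = √(1 − 1/13.2²) = √(0.994261) = 0.9971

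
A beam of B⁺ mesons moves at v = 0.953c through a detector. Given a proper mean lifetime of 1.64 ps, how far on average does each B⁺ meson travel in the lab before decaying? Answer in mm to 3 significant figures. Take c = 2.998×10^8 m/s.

d ≈ 1.55 mm

γ = 1/√(1 − 0.953²) = 3.3007
Dilated lifetime: Δt = γτ₀ = 3.3007 × 1.64 ps = 5.4131 ps
d = vΔt = 0.953c × 5.4131 ps = 2.8571×10^8 m/s × 5.4131×10^-12 s = 1.55 mm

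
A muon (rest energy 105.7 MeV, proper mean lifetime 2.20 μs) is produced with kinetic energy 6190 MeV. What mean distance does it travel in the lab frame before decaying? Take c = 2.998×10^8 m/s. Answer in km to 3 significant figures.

d ≈ 39.3 km

γ = 1 + K/(m₀c²) = 1 + 6190/105.7 = 59.562
β = √(1 − 1/γ²) = 0.99986
Dilated lifetime: γτ₀ = 59.562 × 2.20 μs = 131.04 μs
d = βc·γτ₀ = 0.99986 × (2.998×10^8 m/s) × 0.00013104 s = 39.3 km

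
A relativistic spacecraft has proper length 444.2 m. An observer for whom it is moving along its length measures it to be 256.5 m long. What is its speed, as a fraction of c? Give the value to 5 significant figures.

γ = L₀/L = 444.2/256.5 = 1.731774
β = √(1 − 1/γ²) = 0.81643

β ≈ 0.81643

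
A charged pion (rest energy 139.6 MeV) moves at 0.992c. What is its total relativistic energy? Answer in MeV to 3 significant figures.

E ≈ 1110 MeV

γ = 1/√(1 − 0.992²) = 7.9216
E = γm₀c² = 7.9216 × 139.6 MeV = 1110 MeV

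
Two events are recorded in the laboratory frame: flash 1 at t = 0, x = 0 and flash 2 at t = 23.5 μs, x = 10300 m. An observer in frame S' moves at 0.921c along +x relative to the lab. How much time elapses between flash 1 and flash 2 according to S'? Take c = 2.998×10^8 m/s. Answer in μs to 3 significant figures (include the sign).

Δt' ≈ -20.9 μs

γ = 1/√(1 − 0.921²) = 2.5670
Δt' = γ(Δt − vΔx/c²) = 2.5670 × (23.5 μs − 0.921×10300 m / (2.998×10^8 m/s))
= 2.5670 × (-8.1421 μs) = -20.9 μs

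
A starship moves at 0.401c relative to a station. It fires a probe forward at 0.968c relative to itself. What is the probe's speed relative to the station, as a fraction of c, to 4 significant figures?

Relativistic velocity addition: u = (u' + v)/(1 + u'v/c²)
= (0.968 + 0.401)/(1 + 0.968×0.401) = 1.369/1.38817 = 0.9862

u ≈ 0.9862c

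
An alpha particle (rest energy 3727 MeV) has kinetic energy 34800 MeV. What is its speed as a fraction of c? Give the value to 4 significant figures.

γ = 1 + K/(m₀c²) = 1 + 34800/3727 = 10.3373
β = √(1 − 1/γ²) = 0.9953

β ≈ 0.9953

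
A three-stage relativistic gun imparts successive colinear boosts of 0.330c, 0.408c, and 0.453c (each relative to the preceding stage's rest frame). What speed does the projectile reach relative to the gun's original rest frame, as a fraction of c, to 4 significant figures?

u ≈ 0.8523c

Compose boost 2: (0.408 + 0.330)/(1 + 0.408×0.330) = 0.7380/1.13464 = 0.650427
Compose boost 3: (0.453 + 0.650427)/(1 + 0.453×0.650427) = 1.10343/1.29464 = 0.8523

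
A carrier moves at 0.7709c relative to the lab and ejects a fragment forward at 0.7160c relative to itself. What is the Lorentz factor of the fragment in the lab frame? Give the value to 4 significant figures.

u_lab = (0.7160 + 0.7709)/(1 + 0.7160×0.7709) = 1.4869/1.551964 = 0.9580761
γ = 1/√(1 − 0.9580761²) = 3.490

γ ≈ 3.490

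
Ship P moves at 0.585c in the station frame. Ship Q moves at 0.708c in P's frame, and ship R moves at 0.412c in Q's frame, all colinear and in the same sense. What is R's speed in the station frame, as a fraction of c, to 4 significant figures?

u ≈ 0.9634c

Compose boost 2: (0.708 + 0.585)/(1 + 0.708×0.585) = 1.293/1.41418 = 0.914311
Compose boost 3: (0.412 + 0.914311)/(1 + 0.412×0.914311) = 1.32631/1.37670 = 0.9634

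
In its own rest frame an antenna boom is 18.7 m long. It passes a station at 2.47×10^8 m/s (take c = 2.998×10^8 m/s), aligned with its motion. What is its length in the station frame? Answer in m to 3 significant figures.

β = v/c = 2.47×10^8 / 2.998×10^8 = 0.82388
γ = 1/√(1 − 0.82388²) = 1.7644
Length contraction: L = L₀/γ = 18.7/1.7644 = 10.6 m

L ≈ 10.6 m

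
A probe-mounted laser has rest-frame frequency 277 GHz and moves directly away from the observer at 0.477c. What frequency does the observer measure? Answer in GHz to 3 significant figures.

f_obs ≈ 165 GHz

Relativistic Doppler: f_obs = f_src √((1−β)/(1+β))
= 277 × √(0.52300/1.4770) = 277 × 0.59506 = 165 GHz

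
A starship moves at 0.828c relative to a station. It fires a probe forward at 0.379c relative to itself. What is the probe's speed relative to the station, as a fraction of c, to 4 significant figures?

u ≈ 0.9187c

Relativistic velocity addition: u = (u' + v)/(1 + u'v/c²)
= (0.379 + 0.828)/(1 + 0.379×0.828) = 1.207/1.31381 = 0.9187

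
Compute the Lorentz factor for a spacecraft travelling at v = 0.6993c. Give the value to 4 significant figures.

γ = 1/√(1 − β²) = 1/√(1 − 0.6993²) = 1/√(0.510980) = 1.399

γ ≈ 1.399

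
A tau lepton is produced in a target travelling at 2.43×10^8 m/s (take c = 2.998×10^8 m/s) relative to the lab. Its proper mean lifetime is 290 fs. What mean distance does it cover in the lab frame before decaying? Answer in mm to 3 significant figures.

d ≈ 0.120 mm

β = v/c = 2.43×10^8 / 2.998×10^8 = 0.81054
γ = 1/√(1 − 0.81054²) = 1.7074
Dilated lifetime: Δt = γτ₀ = 1.7074 × 290 fs = 495.15 fs
d = vΔt = 0.81054c × 495.15 fs = 2.4300×10^8 m/s × 4.9515×10^-13 s = 0.120 mm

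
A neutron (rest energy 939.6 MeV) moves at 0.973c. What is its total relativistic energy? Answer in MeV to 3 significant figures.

γ = 1/√(1 − 0.973²) = 4.3327
E = γm₀c² = 4.3327 × 939.6 MeV = 4070 MeV

E ≈ 4070 MeV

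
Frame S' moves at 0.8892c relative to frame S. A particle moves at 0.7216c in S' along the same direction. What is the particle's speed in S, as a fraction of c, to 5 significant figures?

u ≈ 0.98121c

Relativistic velocity addition: u = (u' + v)/(1 + u'v/c²)
= (0.7216 + 0.8892)/(1 + 0.7216×0.8892) = 1.6108/1.641647 = 0.98121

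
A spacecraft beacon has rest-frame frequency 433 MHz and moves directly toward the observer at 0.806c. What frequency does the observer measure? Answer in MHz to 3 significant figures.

f_obs ≈ 1320 MHz

Relativistic Doppler: f_obs = f_src √((1+β)/(1−β))
= 433 × √(1.8060/0.19400) = 433 × 3.0511 = 1320 MHz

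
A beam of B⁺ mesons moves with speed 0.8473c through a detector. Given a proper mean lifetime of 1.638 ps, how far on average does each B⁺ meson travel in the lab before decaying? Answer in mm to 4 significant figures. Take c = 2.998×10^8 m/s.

d ≈ 0.7834 mm

γ = 1/√(1 − 0.8473²) = 1.88283
Dilated lifetime: Δt = γτ₀ = 1.88283 × 1.638 ps = 3.08408 ps
d = vΔt = 0.8473c × 3.08408 ps = 2.54021×10^8 m/s × 3.08408×10^-12 s = 0.7834 mm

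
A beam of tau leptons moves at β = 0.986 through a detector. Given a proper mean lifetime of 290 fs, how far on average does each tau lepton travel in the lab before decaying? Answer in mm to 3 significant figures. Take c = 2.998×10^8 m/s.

γ = 1/√(1 − 0.986²) = 5.9972
Dilated lifetime: Δt = γτ₀ = 5.9972 × 290 fs = 1739.2 fs
d = vΔt = 0.986c × 1739.2 fs = 2.9560×10^8 m/s × 1.7392×10^-12 s = 0.514 mm

d ≈ 0.514 mm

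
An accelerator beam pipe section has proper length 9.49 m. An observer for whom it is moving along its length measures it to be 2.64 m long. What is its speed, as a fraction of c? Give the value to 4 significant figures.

β ≈ 0.9605

γ = L₀/L = 9.49/2.64 = 3.59470
β = √(1 − 1/γ²) = 0.9605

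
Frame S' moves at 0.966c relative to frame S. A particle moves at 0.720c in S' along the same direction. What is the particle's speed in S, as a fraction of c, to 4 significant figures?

u ≈ 0.9944c

Relativistic velocity addition: u = (u' + v)/(1 + u'v/c²)
= (0.720 + 0.966)/(1 + 0.720×0.966) = 1.686/1.69552 = 0.9944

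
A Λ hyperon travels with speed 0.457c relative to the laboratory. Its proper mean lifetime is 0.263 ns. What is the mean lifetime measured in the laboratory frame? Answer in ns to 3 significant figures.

γ = 1/√(1 − 0.457²) = 1.1243
Time dilation: Δt = γτ₀ = 1.1243 × 0.263 ns = 0.296 ns

Δt ≈ 0.296 ns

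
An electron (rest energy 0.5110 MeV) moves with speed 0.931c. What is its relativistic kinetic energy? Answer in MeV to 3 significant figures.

K ≈ 0.889 MeV

γ = 1/√(1 − 0.931²) = 2.7396
K = (γ − 1)m₀c² = (2.7396 − 1) × 0.5110 MeV = 1.7396 × 0.5110 MeV = 0.889 MeV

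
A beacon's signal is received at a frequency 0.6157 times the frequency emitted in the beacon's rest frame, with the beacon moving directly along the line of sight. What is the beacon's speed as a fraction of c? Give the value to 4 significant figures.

f_obs/f_src = √((1−β)/(1+β)) = 0.6157  ⇒  (1−β)/(1+β) = 0.379086
β = |1 − D²|/(1 + D²) = |1 − 0.379086|/(1 + 0.379086) = 0.4502

β ≈ 0.4502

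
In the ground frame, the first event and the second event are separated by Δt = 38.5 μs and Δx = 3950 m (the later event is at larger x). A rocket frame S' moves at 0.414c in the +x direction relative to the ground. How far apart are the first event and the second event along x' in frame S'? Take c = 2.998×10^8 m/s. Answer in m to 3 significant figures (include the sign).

γ = 1/√(1 − 0.414²) = 1.0986
Δx' = γ(Δx − vΔt) = 1.0986 × (3950 m − 0.414×(2.998×10^8 m/s)×38.5×10^-6 s)
= 1.0986 × (-828.51 m) = -910 m

Δx' ≈ -910 m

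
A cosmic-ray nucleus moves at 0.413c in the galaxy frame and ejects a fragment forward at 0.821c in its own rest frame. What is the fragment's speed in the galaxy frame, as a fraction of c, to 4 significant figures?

Compose boost 2: (0.821 + 0.413)/(1 + 0.821×0.413) = 1.234/1.33907 = 0.9215

u ≈ 0.9215c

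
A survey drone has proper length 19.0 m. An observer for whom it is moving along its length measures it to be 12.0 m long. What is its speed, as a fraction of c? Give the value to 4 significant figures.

β ≈ 0.7753

γ = L₀/L = 19.0/12.0 = 1.58333
β = √(1 − 1/γ²) = 0.7753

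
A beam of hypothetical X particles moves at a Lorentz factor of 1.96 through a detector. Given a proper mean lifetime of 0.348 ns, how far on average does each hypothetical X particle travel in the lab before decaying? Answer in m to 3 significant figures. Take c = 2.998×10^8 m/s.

β = √(1 − 1/γ²) = √(1 − 1/1.96²) = 0.86005
Dilated lifetime: Δt = γτ₀ = 1.96 × 0.348 ns = 0.68208 ns
d = vΔt = 0.86005c × 0.68208 ns = 2.5784×10^8 m/s × 6.8208×10^-10 s = 0.176 m

d ≈ 0.176 m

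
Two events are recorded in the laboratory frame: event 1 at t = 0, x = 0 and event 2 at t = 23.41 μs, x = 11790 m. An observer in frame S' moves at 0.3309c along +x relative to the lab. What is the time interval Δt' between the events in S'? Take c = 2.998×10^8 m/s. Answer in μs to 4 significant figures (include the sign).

Δt' ≈ 11.02 μs

γ = 1/√(1 − 0.3309²) = 1.05970
Δt' = γ(Δt − vΔx/c²) = 1.05970 × (23.41 μs − 0.3309×11790 m / (2.998×10^8 m/s))
= 1.05970 × (10.3970 μs) = 11.02 μs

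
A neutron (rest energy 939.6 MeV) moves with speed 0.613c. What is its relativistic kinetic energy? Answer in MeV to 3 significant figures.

K ≈ 250 MeV

γ = 1/√(1 − 0.613²) = 1.2657
K = (γ − 1)m₀c² = (1.2657 − 1) × 939.6 MeV = 0.26569 × 939.6 MeV = 250 MeV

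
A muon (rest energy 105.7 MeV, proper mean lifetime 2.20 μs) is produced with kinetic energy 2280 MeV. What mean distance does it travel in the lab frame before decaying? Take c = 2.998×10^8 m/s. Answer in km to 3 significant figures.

γ = 1 + K/(m₀c²) = 1 + 2280/105.7 = 22.570
β = √(1 − 1/γ²) = 0.99902
Dilated lifetime: γτ₀ = 22.570 × 2.20 μs = 49.655 μs
d = βc·γτ₀ = 0.99902 × (2.998×10^8 m/s) × 4.9655×10^-5 s = 14.9 km

d ≈ 14.9 km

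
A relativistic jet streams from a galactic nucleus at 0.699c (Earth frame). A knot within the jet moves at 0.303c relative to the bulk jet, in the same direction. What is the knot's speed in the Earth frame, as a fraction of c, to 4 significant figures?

Relativistic velocity addition: u = (u' + v)/(1 + u'v/c²)
= (0.303 + 0.699)/(1 + 0.303×0.699) = 1.002/1.21180 = 0.8269

u ≈ 0.8269c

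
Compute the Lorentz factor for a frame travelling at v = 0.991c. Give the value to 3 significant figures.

γ ≈ 7.47

γ = 1/√(1 − β²) = 1/√(1 − 0.991²) = 1/√(0.017919) = 7.47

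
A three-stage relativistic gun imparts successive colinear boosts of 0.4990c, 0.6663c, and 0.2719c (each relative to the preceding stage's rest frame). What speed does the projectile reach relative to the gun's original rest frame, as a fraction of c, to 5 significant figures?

u ≈ 0.92620c

Compose boost 2: (0.6663 + 0.4990)/(1 + 0.6663×0.4990) = 1.1653/1.332484 = 0.8745323
Compose boost 3: (0.2719 + 0.8745323)/(1 + 0.2719×0.8745323) = 1.146432/1.237785 = 0.92620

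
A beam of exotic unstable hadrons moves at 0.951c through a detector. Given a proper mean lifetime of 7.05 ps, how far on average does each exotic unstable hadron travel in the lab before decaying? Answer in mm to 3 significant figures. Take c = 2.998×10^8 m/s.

d ≈ 6.50 mm

γ = 1/√(1 − 0.951²) = 3.2342
Dilated lifetime: Δt = γτ₀ = 3.2342 × 7.05 ps = 22.801 ps
d = vΔt = 0.951c × 22.801 ps = 2.8511×10^8 m/s × 2.2801×10^-11 s = 6.50 mm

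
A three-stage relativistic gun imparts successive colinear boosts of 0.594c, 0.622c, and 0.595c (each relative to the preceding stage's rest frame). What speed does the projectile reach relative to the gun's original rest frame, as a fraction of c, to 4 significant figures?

u ≈ 0.9703c

Compose boost 2: (0.622 + 0.594)/(1 + 0.622×0.594) = 1.216/1.36947 = 0.887936
Compose boost 3: (0.595 + 0.887936)/(1 + 0.595×0.887936) = 1.48294/1.52832 = 0.9703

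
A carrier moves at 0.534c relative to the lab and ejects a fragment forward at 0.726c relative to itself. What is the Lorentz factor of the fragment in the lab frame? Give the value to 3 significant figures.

γ ≈ 2.39

u_lab = (0.726 + 0.534)/(1 + 0.726×0.534) = 1.260/1.38768 = 0.907988
γ = 1/√(1 − 0.907988²) = 2.39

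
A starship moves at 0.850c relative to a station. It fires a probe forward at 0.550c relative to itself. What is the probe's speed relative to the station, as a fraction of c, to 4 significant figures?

u ≈ 0.9540c

Relativistic velocity addition: u = (u' + v)/(1 + u'v/c²)
= (0.550 + 0.850)/(1 + 0.550×0.850) = 1.400/1.46750 = 0.9540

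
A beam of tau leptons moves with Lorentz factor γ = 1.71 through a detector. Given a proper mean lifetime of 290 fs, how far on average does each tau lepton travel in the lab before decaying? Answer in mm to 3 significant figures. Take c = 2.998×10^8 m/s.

d ≈ 0.121 mm

β = √(1 − 1/γ²) = √(1 − 1/1.71²) = 0.81118
Dilated lifetime: Δt = γτ₀ = 1.71 × 290 fs = 495.90 fs
d = vΔt = 0.81118c × 495.90 fs = 2.4319×10^8 m/s × 4.9590×10^-13 s = 0.121 mm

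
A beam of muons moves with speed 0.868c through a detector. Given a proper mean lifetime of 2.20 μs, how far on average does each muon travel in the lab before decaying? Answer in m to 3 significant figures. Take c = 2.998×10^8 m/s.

γ = 1/√(1 − 0.868²) = 2.0138
Dilated lifetime: Δt = γτ₀ = 2.0138 × 2.20 μs = 4.4304 μs
d = vΔt = 0.868c × 4.4304 μs = 2.6023×10^8 m/s × 4.4304×10^-6 s = 1150 m

d ≈ 1150 m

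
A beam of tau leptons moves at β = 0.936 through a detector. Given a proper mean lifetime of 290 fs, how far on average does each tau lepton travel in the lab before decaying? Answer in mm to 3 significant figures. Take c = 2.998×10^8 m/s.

γ = 1/√(1 − 0.936²) = 2.8409
Dilated lifetime: Δt = γτ₀ = 2.8409 × 290 fs = 823.86 fs
d = vΔt = 0.936c × 823.86 fs = 2.8061×10^8 m/s × 8.2386×10^-13 s = 0.231 mm

d ≈ 0.231 mm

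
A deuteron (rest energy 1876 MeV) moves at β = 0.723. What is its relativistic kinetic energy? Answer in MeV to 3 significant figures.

K ≈ 840 MeV

γ = 1/√(1 − 0.723²) = 1.4475
K = (γ − 1)m₀c² = (1.4475 − 1) × 1876 MeV = 0.44750 × 1876 MeV = 840 MeV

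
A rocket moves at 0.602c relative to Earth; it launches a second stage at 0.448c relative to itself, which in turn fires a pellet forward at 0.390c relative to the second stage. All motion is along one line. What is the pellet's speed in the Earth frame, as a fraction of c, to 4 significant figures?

u ≈ 0.9202c

Compose boost 2: (0.448 + 0.602)/(1 + 0.448×0.602) = 1.050/1.26970 = 0.826970
Compose boost 3: (0.390 + 0.826970)/(1 + 0.390×0.826970) = 1.21697/1.32252 = 0.9202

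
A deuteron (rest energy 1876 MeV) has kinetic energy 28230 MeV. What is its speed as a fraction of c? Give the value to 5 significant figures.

γ = 1 + K/(m₀c²) = 1 + 28230/1876 = 16.04797
β = √(1 − 1/γ²) = 0.99806

β ≈ 0.99806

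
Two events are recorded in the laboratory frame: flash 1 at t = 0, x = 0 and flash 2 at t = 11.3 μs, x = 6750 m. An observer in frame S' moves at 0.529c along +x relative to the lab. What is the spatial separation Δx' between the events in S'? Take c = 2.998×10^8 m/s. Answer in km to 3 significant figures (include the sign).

γ = 1/√(1 − 0.529²) = 1.1784
Δx' = γ(Δx − vΔt) = 1.1784 × (6750 m − 0.529×(2.998×10^8 m/s)×11.3×10^-6 s)
= 1.1784 × (4957.9 m) = 5.84 km

Δx' ≈ 5.84 km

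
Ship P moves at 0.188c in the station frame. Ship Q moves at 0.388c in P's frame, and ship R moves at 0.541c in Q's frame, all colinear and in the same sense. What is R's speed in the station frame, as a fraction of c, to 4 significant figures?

u ≈ 0.8353c

Compose boost 2: (0.388 + 0.188)/(1 + 0.388×0.188) = 0.5760/1.07294 = 0.536841
Compose boost 3: (0.541 + 0.536841)/(1 + 0.541×0.536841) = 1.07784/1.29043 = 0.8353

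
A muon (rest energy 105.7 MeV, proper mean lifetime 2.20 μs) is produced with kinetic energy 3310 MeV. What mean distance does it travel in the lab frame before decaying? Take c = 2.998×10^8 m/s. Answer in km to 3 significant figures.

d ≈ 21.3 km

γ = 1 + K/(m₀c²) = 1 + 3310/105.7 = 32.315
β = √(1 − 1/γ²) = 0.99952
Dilated lifetime: γτ₀ = 32.315 × 2.20 μs = 71.093 μs
d = βc·γτ₀ = 0.99952 × (2.998×10^8 m/s) × 7.1093×10^-5 s = 21.3 km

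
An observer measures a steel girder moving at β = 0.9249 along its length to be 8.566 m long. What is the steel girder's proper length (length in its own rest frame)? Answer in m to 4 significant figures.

L₀ ≈ 22.53 m

γ = 1/√(1 − 0.9249²) = 2.63012
L₀ = γL = 2.63012 × 8.566 = 22.53 m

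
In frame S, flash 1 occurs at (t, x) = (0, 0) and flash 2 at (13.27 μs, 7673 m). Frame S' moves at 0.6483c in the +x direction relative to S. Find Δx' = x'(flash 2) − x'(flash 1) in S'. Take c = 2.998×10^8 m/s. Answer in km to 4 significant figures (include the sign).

Δx' ≈ 6.690 km

γ = 1/√(1 − 0.6483²) = 1.31340
Δx' = γ(Δx − vΔt) = 1.31340 × (7673 m − 0.6483×(2.998×10^8 m/s)×13.27×10^-6 s)
= 1.31340 × (5093.84 m) = 6.690 km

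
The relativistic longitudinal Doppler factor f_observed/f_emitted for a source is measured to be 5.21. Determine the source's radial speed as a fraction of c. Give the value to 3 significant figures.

f_obs/f_src = √((1+β)/(1−β)) = 5.21  ⇒  (1+β)/(1−β) = 27.144
β = |1 − D²|/(1 + D²) = |1 − 27.144|/(1 + 27.144) = 0.929

β ≈ 0.929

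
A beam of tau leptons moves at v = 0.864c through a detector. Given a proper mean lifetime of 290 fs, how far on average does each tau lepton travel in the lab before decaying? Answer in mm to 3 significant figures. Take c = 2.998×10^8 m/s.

d ≈ 0.149 mm

γ = 1/√(1 − 0.864²) = 1.9861
Dilated lifetime: Δt = γτ₀ = 1.9861 × 290 fs = 575.98 fs
d = vΔt = 0.864c × 575.98 fs = 2.5903×10^8 m/s × 5.7598×10^-13 s = 0.149 mm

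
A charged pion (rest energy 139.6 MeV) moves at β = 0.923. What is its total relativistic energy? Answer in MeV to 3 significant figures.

γ = 1/√(1 − 0.923²) = 2.5988
E = γm₀c² = 2.5988 × 139.6 MeV = 363 MeV

E ≈ 363 MeV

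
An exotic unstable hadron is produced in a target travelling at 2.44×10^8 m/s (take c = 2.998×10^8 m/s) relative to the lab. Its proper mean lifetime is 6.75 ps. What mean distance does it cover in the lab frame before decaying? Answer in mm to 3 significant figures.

β = v/c = 2.44×10^8 / 2.998×10^8 = 0.81388
γ = 1/√(1 − 0.81388²) = 1.7211
Dilated lifetime: Δt = γτ₀ = 1.7211 × 6.75 ps = 11.617 ps
d = vΔt = 0.81388c × 11.617 ps = 2.4400×10^8 m/s × 1.1617×10^-11 s = 2.83 mm

d ≈ 2.83 mm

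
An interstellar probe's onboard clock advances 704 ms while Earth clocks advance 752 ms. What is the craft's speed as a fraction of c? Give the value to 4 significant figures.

γ = Δt/τ₀ = 752/704 = 1.06818
β = √(1 − 1/γ²) = √(1 − 1/1.06818²) = 0.3515

β ≈ 0.3515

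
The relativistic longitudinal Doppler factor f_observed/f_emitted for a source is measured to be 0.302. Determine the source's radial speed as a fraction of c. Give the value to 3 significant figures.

f_obs/f_src = √((1−β)/(1+β)) = 0.302  ⇒  (1−β)/(1+β) = 0.091204
β = |1 − D²|/(1 + D²) = |1 − 0.091204|/(1 + 0.091204) = 0.833

β ≈ 0.833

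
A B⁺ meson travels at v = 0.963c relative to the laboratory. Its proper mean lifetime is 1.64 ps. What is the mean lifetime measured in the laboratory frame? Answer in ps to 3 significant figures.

Δt ≈ 6.09 ps

γ = 1/√(1 − 0.963²) = 3.7106
Time dilation: Δt = γτ₀ = 3.7106 × 1.64 ps = 6.09 ps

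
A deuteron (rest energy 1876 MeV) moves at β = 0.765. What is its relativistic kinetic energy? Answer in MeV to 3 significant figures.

γ = 1/√(1 − 0.765²) = 1.5527
K = (γ − 1)m₀c² = (1.5527 − 1) × 1876 MeV = 0.55272 × 1876 MeV = 1040 MeV

K ≈ 1040 MeV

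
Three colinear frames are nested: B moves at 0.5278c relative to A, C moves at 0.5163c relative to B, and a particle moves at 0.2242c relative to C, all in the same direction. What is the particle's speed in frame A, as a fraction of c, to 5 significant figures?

Compose boost 2: (0.5163 + 0.5278)/(1 + 0.5163×0.5278) = 1.0441/1.272503 = 0.8205088
Compose boost 3: (0.2242 + 0.8205088)/(1 + 0.2242×0.8205088) = 1.044709/1.183958 = 0.88239

u ≈ 0.88239c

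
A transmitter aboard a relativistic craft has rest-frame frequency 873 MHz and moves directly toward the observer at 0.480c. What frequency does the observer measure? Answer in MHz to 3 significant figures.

Relativistic Doppler: f_obs = f_src √((1+β)/(1−β))
= 873 × √(1.4800/0.52000) = 873 × 1.6871 = 1470 MHz

f_obs ≈ 1470 MHz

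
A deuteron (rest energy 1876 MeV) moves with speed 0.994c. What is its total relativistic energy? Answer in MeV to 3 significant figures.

E ≈ 17200 MeV

γ = 1/√(1 − 0.994²) = 9.1424
E = γm₀c² = 9.1424 × 1876 MeV = 17200 MeV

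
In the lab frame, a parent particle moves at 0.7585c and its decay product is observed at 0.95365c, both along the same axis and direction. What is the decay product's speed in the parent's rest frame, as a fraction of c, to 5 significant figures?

Inverse velocity addition: u' = (u − v)/(1 − uv/c²)
= (0.95365 − 0.7585)/(1 − 0.95365×0.7585) = 0.19515/0.2766565 = 0.70539

u' ≈ 0.70539c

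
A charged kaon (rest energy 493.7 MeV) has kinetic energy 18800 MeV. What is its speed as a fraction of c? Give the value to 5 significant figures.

γ = 1 + K/(m₀c²) = 1 + 18800/493.7 = 39.07981
β = √(1 − 1/γ²) = 0.99967

β ≈ 0.99967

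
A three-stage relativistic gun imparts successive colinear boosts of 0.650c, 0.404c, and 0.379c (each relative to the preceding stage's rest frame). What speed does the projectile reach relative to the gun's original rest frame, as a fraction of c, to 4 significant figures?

Compose boost 2: (0.404 + 0.650)/(1 + 0.404×0.650) = 1.054/1.26260 = 0.834785
Compose boost 3: (0.379 + 0.834785)/(1 + 0.379×0.834785) = 1.21379/1.31638 = 0.9221

u ≈ 0.9221c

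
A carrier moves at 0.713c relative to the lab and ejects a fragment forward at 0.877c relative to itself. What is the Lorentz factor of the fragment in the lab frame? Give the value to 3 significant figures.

γ ≈ 4.82

u_lab = (0.877 + 0.713)/(1 + 0.877×0.713) = 1.590/1.62530 = 0.978280
γ = 1/√(1 − 0.978280²) = 4.82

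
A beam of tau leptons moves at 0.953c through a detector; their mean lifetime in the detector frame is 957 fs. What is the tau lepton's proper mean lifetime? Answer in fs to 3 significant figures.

γ = 1/√(1 − 0.953²) = 3.3007
Proper time: τ₀ = Δt/γ = 957/3.3007 = 290 fs

τ₀ ≈ 290 fs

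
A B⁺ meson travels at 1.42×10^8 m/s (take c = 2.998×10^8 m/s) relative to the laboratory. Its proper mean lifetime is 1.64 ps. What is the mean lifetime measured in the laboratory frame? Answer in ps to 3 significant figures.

β = v/c = 1.42×10^8 / 2.998×10^8 = 0.47365
γ = 1/√(1 − 0.47365²) = 1.1354
Time dilation: Δt = γτ₀ = 1.1354 × 1.64 ps = 1.86 ps

Δt ≈ 1.86 ps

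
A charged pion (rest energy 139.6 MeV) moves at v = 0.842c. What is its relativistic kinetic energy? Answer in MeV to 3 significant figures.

γ = 1/√(1 − 0.842²) = 1.8536
K = (γ − 1)m₀c² = (1.8536 − 1) × 139.6 MeV = 0.85365 × 139.6 MeV = 119 MeV

K ≈ 119 MeV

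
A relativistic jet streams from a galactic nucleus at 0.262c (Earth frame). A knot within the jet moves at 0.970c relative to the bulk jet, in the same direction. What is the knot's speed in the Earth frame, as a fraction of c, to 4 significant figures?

Relativistic velocity addition: u = (u' + v)/(1 + u'v/c²)
= (0.970 + 0.262)/(1 + 0.970×0.262) = 1.232/1.25414 = 0.9823

u ≈ 0.9823c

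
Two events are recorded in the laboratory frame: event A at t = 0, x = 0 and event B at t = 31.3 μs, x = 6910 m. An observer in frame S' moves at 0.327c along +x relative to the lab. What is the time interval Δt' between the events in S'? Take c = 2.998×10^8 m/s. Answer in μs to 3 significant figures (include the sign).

Δt' ≈ 25.1 μs

γ = 1/√(1 − 0.327²) = 1.0582
Δt' = γ(Δt − vΔx/c²) = 1.0582 × (31.3 μs − 0.327×6910 m / (2.998×10^8 m/s))
= 1.0582 × (23.763 μs) = 25.1 μs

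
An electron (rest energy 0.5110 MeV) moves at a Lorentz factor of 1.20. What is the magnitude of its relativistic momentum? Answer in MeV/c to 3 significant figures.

p ≈ 0.339 MeV/c

β = √(1 − 1/γ²) = √(1 − 1/1.20²) = 0.55277
p = γβm₀c = 1.20 × 0.55277 × 0.5110 MeV/c = 0.339 MeV/c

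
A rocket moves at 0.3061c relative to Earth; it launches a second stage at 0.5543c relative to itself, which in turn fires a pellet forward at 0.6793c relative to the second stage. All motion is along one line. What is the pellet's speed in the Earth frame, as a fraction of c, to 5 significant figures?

u ≈ 0.94346c

Compose boost 2: (0.5543 + 0.3061)/(1 + 0.5543×0.3061) = 0.86040/1.169671 = 0.7355913
Compose boost 3: (0.6793 + 0.7355913)/(1 + 0.6793×0.7355913) = 1.414891/1.499687 = 0.94346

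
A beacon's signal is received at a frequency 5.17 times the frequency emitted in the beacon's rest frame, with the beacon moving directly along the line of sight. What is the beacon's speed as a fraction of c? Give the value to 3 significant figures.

β ≈ 0.928

f_obs/f_src = √((1+β)/(1−β)) = 5.17  ⇒  (1+β)/(1−β) = 26.729
β = |1 − D²|/(1 + D²) = |1 − 26.729|/(1 + 26.729) = 0.928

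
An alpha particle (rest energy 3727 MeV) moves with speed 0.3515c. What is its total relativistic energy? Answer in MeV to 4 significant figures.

E ≈ 3981 MeV

γ = 1/√(1 − 0.3515²) = 1.06816
E = γm₀c² = 1.06816 × 3727 MeV = 3981 MeV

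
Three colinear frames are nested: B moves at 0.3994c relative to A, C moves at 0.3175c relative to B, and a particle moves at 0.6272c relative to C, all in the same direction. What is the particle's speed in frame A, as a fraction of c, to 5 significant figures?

Compose boost 2: (0.3175 + 0.3994)/(1 + 0.3175×0.3994) = 0.71690/1.126810 = 0.6362211
Compose boost 3: (0.6272 + 0.6362211)/(1 + 0.6272×0.6362211) = 1.263421/1.399038 = 0.90306

u ≈ 0.90306c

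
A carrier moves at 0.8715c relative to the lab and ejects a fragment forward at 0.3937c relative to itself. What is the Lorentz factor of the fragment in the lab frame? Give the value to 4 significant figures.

γ ≈ 2.979

u_lab = (0.3937 + 0.8715)/(1 + 0.3937×0.8715) = 1.2652/1.343110 = 0.9419932
γ = 1/√(1 − 0.9419932²) = 2.979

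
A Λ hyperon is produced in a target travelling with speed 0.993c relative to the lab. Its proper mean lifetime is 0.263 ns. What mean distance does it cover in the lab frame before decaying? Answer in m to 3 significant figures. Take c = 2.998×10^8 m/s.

d ≈ 0.663 m

γ = 1/√(1 − 0.993²) = 8.4664
Dilated lifetime: Δt = γτ₀ = 8.4664 × 0.263 ns = 2.2267 ns
d = vΔt = 0.993c × 2.2267 ns = 2.9770×10^8 m/s × 2.2267×10^-9 s = 0.663 m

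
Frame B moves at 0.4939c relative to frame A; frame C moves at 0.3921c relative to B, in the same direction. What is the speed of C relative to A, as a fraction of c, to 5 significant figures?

u ≈ 0.74226c

Compose boost 2: (0.3921 + 0.4939)/(1 + 0.3921×0.4939) = 0.88600/1.193658 = 0.74226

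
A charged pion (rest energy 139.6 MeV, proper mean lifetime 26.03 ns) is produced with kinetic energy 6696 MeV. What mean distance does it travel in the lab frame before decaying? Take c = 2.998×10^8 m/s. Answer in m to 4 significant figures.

d ≈ 382.0 m

γ = 1 + K/(m₀c²) = 1 + 6696/139.6 = 48.9656
β = √(1 − 1/γ²) = 0.999791
Dilated lifetime: γτ₀ = 48.9656 × 26.03 ns = 1274.57 ns
d = βc·γτ₀ = 0.999791 × (2.998×10^8 m/s) × 1.27457×10^-6 s = 382.0 m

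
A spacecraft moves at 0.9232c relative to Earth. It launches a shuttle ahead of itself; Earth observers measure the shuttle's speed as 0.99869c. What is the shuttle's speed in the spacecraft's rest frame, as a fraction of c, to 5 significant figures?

u' ≈ 0.96770c

Inverse velocity addition: u' = (u − v)/(1 − uv/c²)
= (0.99869 − 0.9232)/(1 − 0.99869×0.9232) = 0.075490/0.07800939 = 0.96770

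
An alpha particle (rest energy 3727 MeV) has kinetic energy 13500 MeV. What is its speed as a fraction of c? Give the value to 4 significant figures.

γ = 1 + K/(m₀c²) = 1 + 13500/3727 = 4.62222
β = √(1 − 1/γ²) = 0.9763

β ≈ 0.9763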